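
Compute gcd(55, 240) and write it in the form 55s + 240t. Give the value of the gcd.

Euclidean algorithm:
240 = 4·55 + 20
55 = 2·20 + 15
20 = 1·15 + 5
15 = 3·5 + 0
gcd(55, 240) = 5.
Express as a combination:
5 = 20 − 15
5 = −55 + 3·20
5 = 3·240 − 13·55
So 5 = (3)·240 + (-13)·55.

5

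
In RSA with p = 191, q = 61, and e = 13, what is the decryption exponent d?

877

φ(n) = (p−1)(q−1) = 190·60 = 11400.
Need d with 13·d ≡ 1 (mod 11400). Apply the extended Euclidean algorithm:
11400 = 876*13 + 12
13 = 1*12 + 1
12 = 12*1 + 0
Back-substitute:
1 = 13 − 12
1 = −11400 + 877·13
So 13·877 ≡ 1 (mod 11400), hence d = 877.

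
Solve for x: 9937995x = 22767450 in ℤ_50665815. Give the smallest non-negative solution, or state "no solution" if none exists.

First find gcd(9937995, 50665815):
50665815 = 5·9937995 + 975840
9937995 = 10·975840 + 179595
975840 = 5·179595 + 77865
179595 = 2·77865 + 23865
77865 = 3·23865 + 6270
23865 = 3·6270 + 5055
6270 = 1·5055 + 1215
5055 = 4·1215 + 195
1215 = 6·195 + 45
195 = 4·45 + 15
45 = 3·15 + 0
gcd = 15 and 15 | 22767450, so solutions exist. Divide through by 15: 662533x ≡ 1517830 (mod 3377721).
Now find 662533⁻¹ mod 3377721:
3377721 = 5*662533 + 65056
662533 = 10*65056 + 11973
65056 = 5*11973 + 5191
11973 = 2*5191 + 1591
5191 = 3*1591 + 418
1591 = 3*418 + 337
418 = 1*337 + 81
337 = 4*81 + 13
81 = 6*13 + 3
13 = 4*3 + 1
3 = 3*1 + 0
Back-substitute:
1 = 13 − 4·3
1 = −4·81 + 25·13
1 = 25·337 − 104·81
1 = −104·418 + 129·337
1 = 129·1591 − 491·418
1 = −491·5191 + 1602·1591
1 = 1602·11973 − 3695·5191
1 = −3695·65056 + 20077·11973
1 = 20077·662533 − 204465·65056
1 = −204465·3377721 + 1042402·662533
So 662533⁻¹ ≡ 1042402 (mod 3377721).
Then x ≡ 1042402·1517830 ≡ 334561 (mod 3377721); the smallest non-negative solution is x = 334561.

334561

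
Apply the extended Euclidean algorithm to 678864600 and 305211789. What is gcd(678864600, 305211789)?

9

Euclidean algorithm:
678864600 = 2·305211789 + 68441022
305211789 = 4·68441022 + 31447701
68441022 = 2·31447701 + 5545620
31447701 = 5·5545620 + 3719601
5545620 = 1·3719601 + 1826019
3719601 = 2·1826019 + 67563
1826019 = 27·67563 + 1818
67563 = 37·1818 + 297
1818 = 6·297 + 36
297 = 8·36 + 9
36 = 4·9 + 0
gcd(678864600, 305211789) = 9.
Express as a combination:
9 = 297 − 8·36
9 = −8·1818 + 49·297
9 = 49·67563 − 1821·1818
9 = −1821·1826019 + 49216·67563
9 = 49216·3719601 − 100253·1826019
9 = −100253·5545620 + 149469·3719601
9 = 149469·31447701 − 847598·5545620
9 = −847598·68441022 + 1844665·31447701
9 = 1844665·305211789 − 8226258·68441022
9 = −8226258·678864600 + 18297181·305211789
So 9 = (-8226258)·678864600 + (18297181)·305211789.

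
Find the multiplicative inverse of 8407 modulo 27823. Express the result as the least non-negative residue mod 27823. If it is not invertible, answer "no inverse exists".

11944

Apply the Euclidean algorithm to 27823 and 8407:
27823 = 3×8407 + 2602
8407 = 3×2602 + 601
2602 = 4×601 + 198
601 = 3×198 + 7
198 = 28×7 + 2
7 = 3×2 + 1
2 = 2×1 + 0
gcd = 1, so the inverse exists. Back-substitute:
1 = 7 − 3·2
1 = −3·198 + 85·7
1 = 85·601 − 258·198
1 = −258·2602 + 1117·601
1 = 1117·8407 − 3609·2602
1 = −3609·27823 + 11944·8407
So 8407·11944 ≡ 1 (mod 27823).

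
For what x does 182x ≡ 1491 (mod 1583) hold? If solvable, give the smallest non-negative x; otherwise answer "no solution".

First find gcd(182, 1583):
1583 = 8·182 + 127
182 = 1·127 + 55
127 = 2·55 + 17
55 = 3·17 + 4
17 = 4·4 + 1
4 = 4·1 + 0
gcd = 1, so a unique solution mod 1583 exists.
Back-substitute for the Bézout coefficients:
1 = 17 − 4·4
1 = −4·55 + 13·17
1 = 13·127 − 30·55
1 = −30·182 + 43·127
1 = 43·1583 − 374·182
So 182·(-374) ≡ 1 (mod 1583), giving 182⁻¹ ≡ 1209.
x ≡ 182⁻¹·1491 ≡ 1209·1491 ≡ 1165 (mod 1583).

1165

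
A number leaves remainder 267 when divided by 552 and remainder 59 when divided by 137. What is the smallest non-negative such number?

47187

Write x = 267 + 552·k. Then 552·k ≡ 59 − 267 ≡ 66 (mod 137).
Need 552⁻¹ mod 137. Extended Euclid on (137, 4):
137 = 34×4 + 1
4 = 4×1 + 0
Back-substitute:
1 = 137 − 34·4
552⁻¹ ≡ 103 (mod 137), so k ≡ 103·66 ≡ 85 (mod 137).
x = 267 + 552·85 = 47187.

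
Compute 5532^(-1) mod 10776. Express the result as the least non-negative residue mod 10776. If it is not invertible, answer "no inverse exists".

no inverse exists

Compute gcd(5532, 10776):
10776 = 1·5532 + 5244
5532 = 1·5244 + 288
5244 = 18·288 + 60
288 = 4·60 + 48
60 = 1·48 + 12
48 = 4·12 + 0
The gcd is 12, not 1, hence no inverse exists.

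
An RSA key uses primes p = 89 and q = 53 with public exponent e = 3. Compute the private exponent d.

3051

φ(n) = (p−1)(q−1) = 88·52 = 4576.
Need d with 3·d ≡ 1 (mod 4576). Apply the extended Euclidean algorithm:
4576 = 1525×3 + 1
3 = 3×1 + 0
Back-substitute:
1 = 4576 − 1525·3
So 3·(-1525) ≡ 1 (mod 4576), hence d ≡ -1525 ≡ 3051 (mod 4576).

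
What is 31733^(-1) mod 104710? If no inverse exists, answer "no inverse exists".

gcd(104710, 31733) by repeated division:
104710 = 3·31733 + 9511
31733 = 3·9511 + 3200
9511 = 2·3200 + 3111
3200 = 1·3111 + 89
3111 = 34·89 + 85
89 = 1·85 + 4
85 = 21·4 + 1
4 = 4·1 + 0
The gcd is 1. Working backward:
1 = 85 − 21·4
1 = −21·89 + 22·85
1 = 22·3111 − 769·89
1 = −769·3200 + 791·3111
1 = 791·9511 − 2351·3200
1 = −2351·31733 + 7844·9511
1 = 7844·104710 − 25883·31733
Hence 31733⁻¹ ≡ -25883 ≡ 78827 (mod 104710).

78827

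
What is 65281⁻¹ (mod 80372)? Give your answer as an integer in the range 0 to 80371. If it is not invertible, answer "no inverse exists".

Extended Euclidean algorithm:
80372 = 1×65281 + 15091
65281 = 4×15091 + 4917
15091 = 3×4917 + 340
4917 = 14×340 + 157
340 = 2×157 + 26
157 = 6×26 + 1
26 = 26×1 + 0
gcd = 1, so the inverse exists. Back-substitute:
1 = 157 − 6·26
1 = −6·340 + 13·157
1 = 13·4917 − 188·340
1 = −188·15091 + 577·4917
1 = 577·65281 − 2496·15091
1 = −2496·80372 + 3073·65281
So 65281·3073 ≡ 1 (mod 80372).

3073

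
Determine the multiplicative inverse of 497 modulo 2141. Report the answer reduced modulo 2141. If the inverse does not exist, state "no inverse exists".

2085

Extended Euclidean algorithm:
2141 = 4*497 + 153
497 = 3*153 + 38
153 = 4*38 + 1
38 = 38*1 + 0
gcd = 1, so the inverse exists. Back-substitute:
1 = 153 − 4·38
1 = −4·497 + 13·153
1 = 13·2141 − 56·497
Hence 497⁻¹ ≡ -56 ≡ 2085 (mod 2141).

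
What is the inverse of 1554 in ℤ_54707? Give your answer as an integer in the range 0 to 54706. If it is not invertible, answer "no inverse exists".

15877

Apply the Euclidean algorithm to 54707 and 1554:
54707 = 35*1554 + 317
1554 = 4*317 + 286
317 = 1*286 + 31
286 = 9*31 + 7
31 = 4*7 + 3
7 = 2*3 + 1
3 = 3*1 + 0
Since gcd(1554, 54707) = 1, back-substitute to write 1 as a combination:
1 = 7 − 2·3
1 = −2·31 + 9·7
1 = 9·286 − 83·31
1 = −83·317 + 92·286
1 = 92·1554 − 451·317
1 = −451·54707 + 15877·1554
So 1554·15877 ≡ 1 (mod 54707).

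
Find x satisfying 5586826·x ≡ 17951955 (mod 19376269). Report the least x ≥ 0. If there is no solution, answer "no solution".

1201130

First find gcd(5586826, 19376269):
19376269 = 3*5586826 + 2615791
5586826 = 2*2615791 + 355244
2615791 = 7*355244 + 129083
355244 = 2*129083 + 97078
129083 = 1*97078 + 32005
97078 = 3*32005 + 1063
32005 = 30*1063 + 115
1063 = 9*115 + 28
115 = 4*28 + 3
28 = 9*3 + 1
3 = 3*1 + 0
gcd = 1, so a unique solution mod 19376269 exists.
Back-substitute for the Bézout coefficients:
1 = 28 − 9·3
1 = −9·115 + 37·28
1 = 37·1063 − 342·115
1 = −342·32005 + 10297·1063
1 = 10297·97078 − 31233·32005
1 = −31233·129083 + 41530·97078
1 = 41530·355244 − 114293·129083
1 = −114293·2615791 + 841581·355244
1 = 841581·5586826 − 1797455·2615791
1 = −1797455·19376269 + 6233946·5586826
So 5586826·(6233946) ≡ 1 (mod 19376269), giving 5586826⁻¹ ≡ 6233946.
x ≡ 5586826⁻¹·17951955 ≡ 6233946·17951955 ≡ 1201130 (mod 19376269).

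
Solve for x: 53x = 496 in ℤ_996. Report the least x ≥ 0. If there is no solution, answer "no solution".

404

First find gcd(53, 996):
996 = 18·53 + 42
53 = 1·42 + 11
42 = 3·11 + 9
11 = 1·9 + 2
9 = 4·2 + 1
2 = 2·1 + 0
gcd = 1, so a unique solution mod 996 exists.
Back-substitute for the Bézout coefficients:
1 = 9 − 4·2
1 = −4·11 + 5·9
1 = 5·42 − 19·11
1 = −19·53 + 24·42
1 = 24·996 − 451·53
So 53·(-451) ≡ 1 (mod 996), giving 53⁻¹ ≡ 545.
x ≡ 53⁻¹·496 ≡ 545·496 ≡ 404 (mod 996).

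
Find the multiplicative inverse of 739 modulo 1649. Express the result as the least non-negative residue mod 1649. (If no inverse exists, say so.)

Extended Euclidean algorithm:
1649 = 2*739 + 171
739 = 4*171 + 55
171 = 3*55 + 6
55 = 9*6 + 1
6 = 6*1 + 0
gcd = 1, so the inverse exists. Back-substitute:
1 = 55 − 9·6
1 = −9·171 + 28·55
1 = 28·739 − 121·171
1 = −121·1649 + 270·739
So 739·270 ≡ 1 (mod 1649).

270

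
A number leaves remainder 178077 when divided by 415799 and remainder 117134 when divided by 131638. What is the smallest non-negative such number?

Write x = 178077 + 415799·k. Then 415799·k ≡ 117134 − 178077 ≡ 70695 (mod 131638).
Need 415799⁻¹ mod 131638. Extended Euclid on (131638, 20885):
131638 = 6×20885 + 6328
20885 = 3×6328 + 1901
6328 = 3×1901 + 625
1901 = 3×625 + 26
625 = 24×26 + 1
26 = 26×1 + 0
Back-substitute:
1 = 625 − 24·26
1 = −24·1901 + 73·625
1 = 73·6328 − 243·1901
1 = −243·20885 + 802·6328
1 = 802·131638 − 5055·20885
415799⁻¹ ≡ 126583 (mod 131638), so k ≡ 126583·70695 ≡ 33945 (mod 131638).
x = 178077 + 415799·33945 = 14114475132.

14114475132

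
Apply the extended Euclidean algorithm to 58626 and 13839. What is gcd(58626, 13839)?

3

Euclidean algorithm:
58626 = 4*13839 + 3270
13839 = 4*3270 + 759
3270 = 4*759 + 234
759 = 3*234 + 57
234 = 4*57 + 6
57 = 9*6 + 3
6 = 2*3 + 0
gcd(58626, 13839) = 3.
Back-substituting:
3 = 57 − 9·6
3 = −9·234 + 37·57
3 = 37·759 − 120·234
3 = −120·3270 + 517·759
3 = 517·13839 − 2188·3270
3 = −2188·58626 + 9269·13839
So 3 = (-2188)·58626 + (9269)·13839.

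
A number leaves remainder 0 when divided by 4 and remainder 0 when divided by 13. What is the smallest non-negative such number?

Write x = 0 + 4·k. Then 4·k ≡ 0 − 0 ≡ 0 (mod 13).
Need 4⁻¹ mod 13. Extended Euclid on (13, 4):
13 = 3×4 + 1
4 = 4×1 + 0
Back-substitute:
1 = 13 − 3·4
4⁻¹ ≡ 10 (mod 13), so k ≡ 10·0 ≡ 0 (mod 13).
x = 0 + 4·0 = 0.

0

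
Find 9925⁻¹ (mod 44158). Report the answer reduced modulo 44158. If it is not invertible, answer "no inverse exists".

13917

Run Euclid on (44158, 9925):
44158 = 4*9925 + 4458
9925 = 2*4458 + 1009
4458 = 4*1009 + 422
1009 = 2*422 + 165
422 = 2*165 + 92
165 = 1*92 + 73
92 = 1*73 + 19
73 = 3*19 + 16
19 = 1*16 + 3
16 = 5*3 + 1
3 = 3*1 + 0
gcd = 1, so the inverse exists. Back-substitute:
1 = 16 − 5·3
1 = −5·19 + 6·16
1 = 6·73 − 23·19
1 = −23·92 + 29·73
1 = 29·165 − 52·92
1 = −52·422 + 133·165
1 = 133·1009 − 318·422
1 = −318·4458 + 1405·1009
1 = 1405·9925 − 3128·4458
1 = −3128·44158 + 13917·9925
So 9925·13917 ≡ 1 (mod 44158).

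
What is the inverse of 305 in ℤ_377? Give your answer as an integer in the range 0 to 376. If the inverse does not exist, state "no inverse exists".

Apply the Euclidean algorithm to 377 and 305:
377 = 1*305 + 72
305 = 4*72 + 17
72 = 4*17 + 4
17 = 4*4 + 1
4 = 4*1 + 0
gcd = 1, so the inverse exists. Back-substitute:
1 = 17 − 4·4
1 = −4·72 + 17·17
1 = 17·305 − 72·72
1 = −72·377 + 89·305
So 305·89 ≡ 1 (mod 377).

89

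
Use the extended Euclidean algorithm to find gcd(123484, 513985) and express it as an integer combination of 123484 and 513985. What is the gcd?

1

Euclidean algorithm:
513985 = 4·123484 + 20049
123484 = 6·20049 + 3190
20049 = 6·3190 + 909
3190 = 3·909 + 463
909 = 1·463 + 446
463 = 1·446 + 17
446 = 26·17 + 4
17 = 4·4 + 1
4 = 4·1 + 0
gcd(123484, 513985) = 1.
Working backward:
1 = 17 − 4·4
1 = −4·446 + 105·17
1 = 105·463 − 109·446
1 = −109·909 + 214·463
1 = 214·3190 − 751·909
1 = −751·20049 + 4720·3190
1 = 4720·123484 − 29071·20049
1 = −29071·513985 + 121004·123484
So 1 = (-29071)·513985 + (121004)·123484.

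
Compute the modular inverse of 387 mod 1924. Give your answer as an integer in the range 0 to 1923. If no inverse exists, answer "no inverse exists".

Apply the Euclidean algorithm to 1924 and 387:
1924 = 4×387 + 376
387 = 1×376 + 11
376 = 34×11 + 2
11 = 5×2 + 1
2 = 2×1 + 0
gcd = 1, so the inverse exists. Back-substitute:
1 = 11 − 5·2
1 = −5·376 + 171·11
1 = 171·387 − 176·376
1 = −176·1924 + 875·387
So 387·875 ≡ 1 (mod 1924).

875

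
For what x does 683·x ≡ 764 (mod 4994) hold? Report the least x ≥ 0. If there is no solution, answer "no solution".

4922

First find gcd(683, 4994):
4994 = 7*683 + 213
683 = 3*213 + 44
213 = 4*44 + 37
44 = 1*37 + 7
37 = 5*7 + 2
7 = 3*2 + 1
2 = 2*1 + 0
gcd = 1, so a unique solution mod 4994 exists.
Back-substitute for the Bézout coefficients:
1 = 7 − 3·2
1 = −3·37 + 16·7
1 = 16·44 − 19·37
1 = −19·213 + 92·44
1 = 92·683 − 295·213
1 = −295·4994 + 2157·683
So 683·(2157) ≡ 1 (mod 4994), giving 683⁻¹ ≡ 2157.
x ≡ 683⁻¹·764 ≡ 2157·764 ≡ 4922 (mod 4994).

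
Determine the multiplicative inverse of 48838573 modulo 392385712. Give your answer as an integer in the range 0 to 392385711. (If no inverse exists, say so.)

Apply the Euclidean algorithm to 392385712 and 48838573:
392385712 = 8×48838573 + 1677128
48838573 = 29×1677128 + 201861
1677128 = 8×201861 + 62240
201861 = 3×62240 + 15141
62240 = 4×15141 + 1676
15141 = 9×1676 + 57
1676 = 29×57 + 23
57 = 2×23 + 11
23 = 2×11 + 1
11 = 11×1 + 0
The gcd is 1. Working backward:
1 = 23 − 2·11
1 = −2·57 + 5·23
1 = 5·1676 − 147·57
1 = −147·15141 + 1328·1676
1 = 1328·62240 − 5459·15141
1 = −5459·201861 + 17705·62240
1 = 17705·1677128 − 147099·201861
1 = −147099·48838573 + 4283576·1677128
1 = 4283576·392385712 − 34415707·48838573
Hence 48838573⁻¹ ≡ -34415707 ≡ 357970005 (mod 392385712).

357970005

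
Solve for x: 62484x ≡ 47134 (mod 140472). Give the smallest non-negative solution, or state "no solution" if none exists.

no solution

gcd(62484, 140472):
140472 = 2*62484 + 15504
62484 = 4*15504 + 468
15504 = 33*468 + 60
468 = 7*60 + 48
60 = 1*48 + 12
48 = 4*12 + 0
gcd = 12, but 12 ∤ 47134, so the congruence has no solution.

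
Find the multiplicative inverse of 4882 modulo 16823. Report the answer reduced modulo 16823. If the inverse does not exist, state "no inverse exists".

14752

Apply the Euclidean algorithm to 16823 and 4882:
16823 = 3*4882 + 2177
4882 = 2*2177 + 528
2177 = 4*528 + 65
528 = 8*65 + 8
65 = 8*8 + 1
8 = 8*1 + 0
Since gcd(4882, 16823) = 1, back-substitute to write 1 as a combination:
1 = 65 − 8·8
1 = −8·528 + 65·65
1 = 65·2177 − 268·528
1 = −268·4882 + 601·2177
1 = 601·16823 − 2071·4882
So 4882·(-2071) ≡ 1 (mod 16823), and -2071 ≡ 14752 (mod 16823).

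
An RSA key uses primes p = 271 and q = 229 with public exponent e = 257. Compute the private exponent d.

3593

φ(n) = (p−1)(q−1) = 270·228 = 61560.
Need d with 257·d ≡ 1 (mod 61560). Apply the extended Euclidean algorithm:
61560 = 239×257 + 137
257 = 1×137 + 120
137 = 1×120 + 17
120 = 7×17 + 1
17 = 17×1 + 0
Back-substitute:
1 = 120 − 7·17
1 = −7·137 + 8·120
1 = 8·257 − 15·137
1 = −15·61560 + 3593·257
So 257·3593 ≡ 1 (mod 61560), hence d = 3593.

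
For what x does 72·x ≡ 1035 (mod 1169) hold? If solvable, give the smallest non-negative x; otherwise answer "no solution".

745

First find gcd(72, 1169):
1169 = 16·72 + 17
72 = 4·17 + 4
17 = 4·4 + 1
4 = 4·1 + 0
gcd = 1, so a unique solution mod 1169 exists.
Back-substitute for the Bézout coefficients:
1 = 17 − 4·4
1 = −4·72 + 17·17
1 = 17·1169 − 276·72
So 72·(-276) ≡ 1 (mod 1169), giving 72⁻¹ ≡ 893.
x ≡ 72⁻¹·1035 ≡ 893·1035 ≡ 745 (mod 1169).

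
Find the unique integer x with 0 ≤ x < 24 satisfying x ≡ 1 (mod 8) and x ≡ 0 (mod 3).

9

Write x = 1 + 8·k. Then 8·k ≡ 0 − 1 ≡ 2 (mod 3).
Need 8⁻¹ mod 3. Extended Euclid on (3, 2):
3 = 1×2 + 1
2 = 2×1 + 0
Back-substitute:
1 = 3 − 2
8⁻¹ ≡ 2 (mod 3), so k ≡ 2·2 ≡ 1 (mod 3).
x = 1 + 8·1 = 9.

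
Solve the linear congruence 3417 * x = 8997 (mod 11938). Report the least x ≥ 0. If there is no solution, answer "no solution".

First find gcd(3417, 11938):
11938 = 3×3417 + 1687
3417 = 2×1687 + 43
1687 = 39×43 + 10
43 = 4×10 + 3
10 = 3×3 + 1
3 = 3×1 + 0
gcd = 1, so a unique solution mod 11938 exists.
Back-substitute for the Bézout coefficients:
1 = 10 − 3·3
1 = −3·43 + 13·10
1 = 13·1687 − 510·43
1 = −510·3417 + 1033·1687
1 = 1033·11938 − 3609·3417
So 3417·(-3609) ≡ 1 (mod 11938), giving 3417⁻¹ ≡ 8329.
x ≡ 3417⁻¹·8997 ≡ 8329·8997 ≡ 1187 (mod 11938).

1187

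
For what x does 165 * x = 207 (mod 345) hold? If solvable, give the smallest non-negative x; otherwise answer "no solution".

no solution

gcd(165, 345):
345 = 2*165 + 15
165 = 11*15 + 0
gcd = 15, but 15 ∤ 207, so the congruence has no solution.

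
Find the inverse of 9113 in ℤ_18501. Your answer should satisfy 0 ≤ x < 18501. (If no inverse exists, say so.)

10226

gcd(18501, 9113) by repeated division:
18501 = 2·9113 + 275
9113 = 33·275 + 38
275 = 7·38 + 9
38 = 4·9 + 2
9 = 4·2 + 1
2 = 2·1 + 0
gcd = 1, so the inverse exists. Back-substitute:
1 = 9 − 4·2
1 = −4·38 + 17·9
1 = 17·275 − 123·38
1 = −123·9113 + 4076·275
1 = 4076·18501 − 8275·9113
So 9113·(-8275) ≡ 1 (mod 18501), and -8275 ≡ 10226 (mod 18501).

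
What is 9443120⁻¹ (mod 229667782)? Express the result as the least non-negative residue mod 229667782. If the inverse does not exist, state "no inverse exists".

Euclidean algorithm on 229667782, 9443120:
229667782 = 24·9443120 + 3032902
9443120 = 3·3032902 + 344414
3032902 = 8·344414 + 277590
344414 = 1·277590 + 66824
277590 = 4·66824 + 10294
66824 = 6·10294 + 5060
10294 = 2·5060 + 174
5060 = 29·174 + 14
174 = 12·14 + 6
14 = 2·6 + 2
6 = 3·2 + 0
gcd(9443120, 229667782) = 2 ≠ 1, so 9443120 has no multiplicative inverse modulo 229667782.

no inverse exists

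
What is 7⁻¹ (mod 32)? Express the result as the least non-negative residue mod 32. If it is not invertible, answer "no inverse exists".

23

Run Euclid on (32, 7):
32 = 4·7 + 4
7 = 1·4 + 3
4 = 1·3 + 1
3 = 3·1 + 0
Since gcd(7, 32) = 1, back-substitute to write 1 as a combination:
1 = 4 − 3
1 = −7 + 2·4
1 = 2·32 − 9·7
Thus 7·(-9) ≡ 1 (mod 32); reducing, -9 mod 32 = 23.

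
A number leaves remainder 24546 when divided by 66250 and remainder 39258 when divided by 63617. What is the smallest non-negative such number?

Write x = 24546 + 66250·k. Then 66250·k ≡ 39258 − 24546 ≡ 14712 (mod 63617).
Need 66250⁻¹ mod 63617. Extended Euclid on (63617, 2633):
63617 = 24×2633 + 425
2633 = 6×425 + 83
425 = 5×83 + 10
83 = 8×10 + 3
10 = 3×3 + 1
3 = 3×1 + 0
Back-substitute:
1 = 10 − 3·3
1 = −3·83 + 25·10
1 = 25·425 − 128·83
1 = −128·2633 + 793·425
1 = 793·63617 − 19160·2633
66250⁻¹ ≡ 44457 (mod 63617), so k ≡ 44457·14712 ≡ 5007 (mod 63617).
x = 24546 + 66250·5007 = 331738296.

331738296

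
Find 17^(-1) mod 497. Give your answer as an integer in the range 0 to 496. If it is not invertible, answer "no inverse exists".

Extended Euclidean algorithm:
497 = 29*17 + 4
17 = 4*4 + 1
4 = 4*1 + 0
The gcd is 1. Working backward:
1 = 17 − 4·4
1 = −4·497 + 117·17
So 17·117 ≡ 1 (mod 497).

117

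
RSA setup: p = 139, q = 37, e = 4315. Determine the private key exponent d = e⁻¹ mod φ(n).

φ(n) = (p−1)(q−1) = 138·36 = 4968.
Need d with 4315·d ≡ 1 (mod 4968). Apply the extended Euclidean algorithm:
4968 = 1*4315 + 653
4315 = 6*653 + 397
653 = 1*397 + 256
397 = 1*256 + 141
256 = 1*141 + 115
141 = 1*115 + 26
115 = 4*26 + 11
26 = 2*11 + 4
11 = 2*4 + 3
4 = 1*3 + 1
3 = 3*1 + 0
Back-substitute:
1 = 4 − 3
1 = −11 + 3·4
1 = 3·26 − 7·11
1 = −7·115 + 31·26
1 = 31·141 − 38·115
1 = −38·256 + 69·141
1 = 69·397 − 107·256
1 = −107·653 + 176·397
1 = 176·4315 − 1163·653
1 = −1163·4968 + 1339·4315
So 4315·1339 ≡ 1 (mod 4968), hence d = 1339.

1339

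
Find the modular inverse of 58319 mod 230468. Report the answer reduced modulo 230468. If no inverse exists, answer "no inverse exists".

53267

Apply the Euclidean algorithm to 230468 and 58319:
230468 = 3×58319 + 55511
58319 = 1×55511 + 2808
55511 = 19×2808 + 2159
2808 = 1×2159 + 649
2159 = 3×649 + 212
649 = 3×212 + 13
212 = 16×13 + 4
13 = 3×4 + 1
4 = 4×1 + 0
gcd = 1, so the inverse exists. Back-substitute:
1 = 13 − 3·4
1 = −3·212 + 49·13
1 = 49·649 − 150·212
1 = −150·2159 + 499·649
1 = 499·2808 − 649·2159
1 = −649·55511 + 12830·2808
1 = 12830·58319 − 13479·55511
1 = −13479·230468 + 53267·58319
So 58319·53267 ≡ 1 (mod 230468).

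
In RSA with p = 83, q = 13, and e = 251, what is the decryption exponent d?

443

φ(n) = (p−1)(q−1) = 82·12 = 984.
Need d with 251·d ≡ 1 (mod 984). Apply the extended Euclidean algorithm:
984 = 3·251 + 231
251 = 1·231 + 20
231 = 11·20 + 11
20 = 1·11 + 9
11 = 1·9 + 2
9 = 4·2 + 1
2 = 2·1 + 0
Back-substitute:
1 = 9 − 4·2
1 = −4·11 + 5·9
1 = 5·20 − 9·11
1 = −9·231 + 104·20
1 = 104·251 − 113·231
1 = −113·984 + 443·251
So 251·443 ≡ 1 (mod 984), hence d = 443.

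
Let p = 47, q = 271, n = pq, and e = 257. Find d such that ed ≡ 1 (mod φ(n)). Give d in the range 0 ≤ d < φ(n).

2513

φ(n) = (p−1)(q−1) = 46·270 = 12420.
Need d with 257·d ≡ 1 (mod 12420). Apply the extended Euclidean algorithm:
12420 = 48×257 + 84
257 = 3×84 + 5
84 = 16×5 + 4
5 = 1×4 + 1
4 = 4×1 + 0
Back-substitute:
1 = 5 − 4
1 = −84 + 17·5
1 = 17·257 − 52·84
1 = −52·12420 + 2513·257
So 257·2513 ≡ 1 (mod 12420), hence d = 2513.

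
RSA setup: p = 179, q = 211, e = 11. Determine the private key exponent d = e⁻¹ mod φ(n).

16991

φ(n) = (p−1)(q−1) = 178·210 = 37380.
Need d with 11·d ≡ 1 (mod 37380). Apply the extended Euclidean algorithm:
37380 = 3398×11 + 2
11 = 5×2 + 1
2 = 2×1 + 0
Back-substitute:
1 = 11 − 5·2
1 = −5·37380 + 16991·11
So 11·16991 ≡ 1 (mod 37380), hence d = 16991.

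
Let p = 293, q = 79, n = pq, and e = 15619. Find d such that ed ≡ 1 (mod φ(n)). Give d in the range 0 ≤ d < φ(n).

6667

φ(n) = (p−1)(q−1) = 292·78 = 22776.
Need d with 15619·d ≡ 1 (mod 22776). Apply the extended Euclidean algorithm:
22776 = 1×15619 + 7157
15619 = 2×7157 + 1305
7157 = 5×1305 + 632
1305 = 2×632 + 41
632 = 15×41 + 17
41 = 2×17 + 7
17 = 2×7 + 3
7 = 2×3 + 1
3 = 3×1 + 0
Back-substitute:
1 = 7 − 2·3
1 = −2·17 + 5·7
1 = 5·41 − 12·17
1 = −12·632 + 185·41
1 = 185·1305 − 382·632
1 = −382·7157 + 2095·1305
1 = 2095·15619 − 4572·7157
1 = −4572·22776 + 6667·15619
So 15619·6667 ≡ 1 (mod 22776), hence d = 6667.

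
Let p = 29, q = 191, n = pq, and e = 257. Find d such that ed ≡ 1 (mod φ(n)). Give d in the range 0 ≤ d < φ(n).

φ(n) = (p−1)(q−1) = 28·190 = 5320.
Need d with 257·d ≡ 1 (mod 5320). Apply the extended Euclidean algorithm:
5320 = 20*257 + 180
257 = 1*180 + 77
180 = 2*77 + 26
77 = 2*26 + 25
26 = 1*25 + 1
25 = 25*1 + 0
Back-substitute:
1 = 26 − 25
1 = −77 + 3·26
1 = 3·180 − 7·77
1 = −7·257 + 10·180
1 = 10·5320 − 207·257
So 257·(-207) ≡ 1 (mod 5320), hence d ≡ -207 ≡ 5113 (mod 5320).

5113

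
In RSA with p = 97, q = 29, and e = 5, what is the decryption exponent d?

φ(n) = (p−1)(q−1) = 96·28 = 2688.
Need d with 5·d ≡ 1 (mod 2688). Apply the extended Euclidean algorithm:
2688 = 537*5 + 3
5 = 1*3 + 2
3 = 1*2 + 1
2 = 2*1 + 0
Back-substitute:
1 = 3 − 2
1 = −5 + 2·3
1 = 2·2688 − 1075·5
So 5·(-1075) ≡ 1 (mod 2688), hence d ≡ -1075 ≡ 1613 (mod 2688).

1613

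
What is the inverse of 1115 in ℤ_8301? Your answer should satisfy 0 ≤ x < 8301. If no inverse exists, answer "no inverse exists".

gcd(8301, 1115) by repeated division:
8301 = 7×1115 + 496
1115 = 2×496 + 123
496 = 4×123 + 4
123 = 30×4 + 3
4 = 1×3 + 1
3 = 3×1 + 0
The gcd is 1. Working backward:
1 = 4 − 3
1 = −123 + 31·4
1 = 31·496 − 125·123
1 = −125·1115 + 281·496
1 = 281·8301 − 2092·1115
So 1115·(-2092) ≡ 1 (mod 8301), and -2092 ≡ 6209 (mod 8301).

6209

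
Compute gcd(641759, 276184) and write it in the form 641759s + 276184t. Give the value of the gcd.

1

Apply Euclid's algorithm to 641759 and 276184:
641759 = 2*276184 + 89391
276184 = 3*89391 + 8011
89391 = 11*8011 + 1270
8011 = 6*1270 + 391
1270 = 3*391 + 97
391 = 4*97 + 3
97 = 32*3 + 1
3 = 3*1 + 0
gcd(641759, 276184) = 1.
Back-substituting:
1 = 97 − 32·3
1 = −32·391 + 129·97
1 = 129·1270 − 419·391
1 = −419·8011 + 2643·1270
1 = 2643·89391 − 29492·8011
1 = −29492·276184 + 91119·89391
1 = 91119·641759 − 211730·276184
So 1 = (91119)·641759 + (-211730)·276184.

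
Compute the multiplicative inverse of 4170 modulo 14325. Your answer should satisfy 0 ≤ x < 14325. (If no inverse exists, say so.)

no inverse exists

Euclidean algorithm on 14325, 4170:
14325 = 3·4170 + 1815
4170 = 2·1815 + 540
1815 = 3·540 + 195
540 = 2·195 + 150
195 = 1·150 + 45
150 = 3·45 + 15
45 = 3·15 + 0
gcd(4170, 14325) = 15 ≠ 1, so 4170 has no multiplicative inverse modulo 14325.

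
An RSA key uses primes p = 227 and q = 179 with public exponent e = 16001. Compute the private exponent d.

φ(n) = (p−1)(q−1) = 226·178 = 40228.
Need d with 16001·d ≡ 1 (mod 40228). Apply the extended Euclidean algorithm:
40228 = 2*16001 + 8226
16001 = 1*8226 + 7775
8226 = 1*7775 + 451
7775 = 17*451 + 108
451 = 4*108 + 19
108 = 5*19 + 13
19 = 1*13 + 6
13 = 2*6 + 1
6 = 6*1 + 0
Back-substitute:
1 = 13 − 2·6
1 = −2·19 + 3·13
1 = 3·108 − 17·19
1 = −17·451 + 71·108
1 = 71·7775 − 1224·451
1 = −1224·8226 + 1295·7775
1 = 1295·16001 − 2519·8226
1 = −2519·40228 + 6333·16001
So 16001·6333 ≡ 1 (mod 40228), hence d = 6333.

6333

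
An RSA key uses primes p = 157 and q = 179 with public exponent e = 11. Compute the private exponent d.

20195

φ(n) = (p−1)(q−1) = 156·178 = 27768.
Need d with 11·d ≡ 1 (mod 27768). Apply the extended Euclidean algorithm:
27768 = 2524·11 + 4
11 = 2·4 + 3
4 = 1·3 + 1
3 = 3·1 + 0
Back-substitute:
1 = 4 − 3
1 = −11 + 3·4
1 = 3·27768 − 7573·11
So 11·(-7573) ≡ 1 (mod 27768), hence d ≡ -7573 ≡ 20195 (mod 27768).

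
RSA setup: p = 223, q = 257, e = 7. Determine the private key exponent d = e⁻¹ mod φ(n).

φ(n) = (p−1)(q−1) = 222·256 = 56832.
Need d with 7·d ≡ 1 (mod 56832). Apply the extended Euclidean algorithm:
56832 = 8118×7 + 6
7 = 1×6 + 1
6 = 6×1 + 0
Back-substitute:
1 = 7 − 6
1 = −56832 + 8119·7
So 7·8119 ≡ 1 (mod 56832), hence d = 8119.

8119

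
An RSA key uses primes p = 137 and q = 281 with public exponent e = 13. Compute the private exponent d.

11717

φ(n) = (p−1)(q−1) = 136·280 = 38080.
Need d with 13·d ≡ 1 (mod 38080). Apply the extended Euclidean algorithm:
38080 = 2929*13 + 3
13 = 4*3 + 1
3 = 3*1 + 0
Back-substitute:
1 = 13 − 4·3
1 = −4·38080 + 11717·13
So 13·11717 ≡ 1 (mod 38080), hence d = 11717.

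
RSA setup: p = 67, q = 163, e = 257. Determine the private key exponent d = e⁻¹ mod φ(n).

2621

φ(n) = (p−1)(q−1) = 66·162 = 10692.
Need d with 257·d ≡ 1 (mod 10692). Apply the extended Euclidean algorithm:
10692 = 41×257 + 155
257 = 1×155 + 102
155 = 1×102 + 53
102 = 1×53 + 49
53 = 1×49 + 4
49 = 12×4 + 1
4 = 4×1 + 0
Back-substitute:
1 = 49 − 12·4
1 = −12·53 + 13·49
1 = 13·102 − 25·53
1 = −25·155 + 38·102
1 = 38·257 − 63·155
1 = −63·10692 + 2621·257
So 257·2621 ≡ 1 (mod 10692), hence d = 2621.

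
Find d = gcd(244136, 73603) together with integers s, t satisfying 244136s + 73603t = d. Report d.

Repeated division:
244136 = 3*73603 + 23327
73603 = 3*23327 + 3622
23327 = 6*3622 + 1595
3622 = 2*1595 + 432
1595 = 3*432 + 299
432 = 1*299 + 133
299 = 2*133 + 33
133 = 4*33 + 1
33 = 33*1 + 0
gcd(244136, 73603) = 1.
Back-substituting:
1 = 133 − 4·33
1 = −4·299 + 9·133
1 = 9·432 − 13·299
1 = −13·1595 + 48·432
1 = 48·3622 − 109·1595
1 = −109·23327 + 702·3622
1 = 702·73603 − 2215·23327
1 = −2215·244136 + 7347·73603
So 1 = (-2215)·244136 + (7347)·73603.

1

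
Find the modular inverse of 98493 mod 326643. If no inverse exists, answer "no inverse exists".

Compute gcd(98493, 326643):
326643 = 3*98493 + 31164
98493 = 3*31164 + 5001
31164 = 6*5001 + 1158
5001 = 4*1158 + 369
1158 = 3*369 + 51
369 = 7*51 + 12
51 = 4*12 + 3
12 = 4*3 + 0
The gcd is 3, not 1, hence no inverse exists.

no inverse exists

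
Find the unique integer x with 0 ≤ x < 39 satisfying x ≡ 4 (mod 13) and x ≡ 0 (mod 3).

30

Write x = 4 + 13·k. Then 13·k ≡ 0 − 4 ≡ 2 (mod 3).
Need 13⁻¹ mod 3. Extended Euclid on (3, 1):
3 = 3·1 + 0
13⁻¹ ≡ 1 (mod 3), so k ≡ 1·2 ≡ 2 (mod 3).
x = 4 + 13·2 = 30.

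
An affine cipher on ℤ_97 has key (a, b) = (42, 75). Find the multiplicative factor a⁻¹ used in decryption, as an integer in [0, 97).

Run Euclid on (97, 42):
97 = 2×42 + 13
42 = 3×13 + 3
13 = 4×3 + 1
3 = 3×1 + 0
Since gcd(42, 97) = 1, back-substitute to write 1 as a combination:
1 = 13 − 4·3
1 = −4·42 + 13·13
1 = 13·97 − 30·42
Thus 42·(-30) ≡ 1 (mod 97); reducing, -30 mod 97 = 67.

67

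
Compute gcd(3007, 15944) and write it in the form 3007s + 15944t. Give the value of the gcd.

Euclidean algorithm:
15944 = 5*3007 + 909
3007 = 3*909 + 280
909 = 3*280 + 69
280 = 4*69 + 4
69 = 17*4 + 1
4 = 4*1 + 0
gcd(3007, 15944) = 1.
Express as a combination:
1 = 69 − 17·4
1 = −17·280 + 69·69
1 = 69·909 − 224·280
1 = −224·3007 + 741·909
1 = 741·15944 − 3929·3007
So 1 = (741)·15944 + (-3929)·3007.

1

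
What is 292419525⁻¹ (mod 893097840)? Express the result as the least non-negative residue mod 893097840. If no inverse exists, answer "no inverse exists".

Compute gcd(292419525, 893097840):
893097840 = 3*292419525 + 15839265
292419525 = 18*15839265 + 7312755
15839265 = 2*7312755 + 1213755
7312755 = 6*1213755 + 30225
1213755 = 40*30225 + 4755
30225 = 6*4755 + 1695
4755 = 2*1695 + 1365
1695 = 1*1365 + 330
1365 = 4*330 + 45
330 = 7*45 + 15
45 = 3*15 + 0
gcd(292419525, 893097840) = 15 ≠ 1, so 292419525 has no multiplicative inverse modulo 893097840.

no inverse exists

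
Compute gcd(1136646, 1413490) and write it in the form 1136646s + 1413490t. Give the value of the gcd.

Euclidean algorithm:
1413490 = 1·1136646 + 276844
1136646 = 4·276844 + 29270
276844 = 9·29270 + 13414
29270 = 2·13414 + 2442
13414 = 5·2442 + 1204
2442 = 2·1204 + 34
1204 = 35·34 + 14
34 = 2·14 + 6
14 = 2·6 + 2
6 = 3·2 + 0
gcd(1136646, 1413490) = 2.
Express as a combination:
2 = 14 − 2·6
2 = −2·34 + 5·14
2 = 5·1204 − 177·34
2 = −177·2442 + 359·1204
2 = 359·13414 − 1972·2442
2 = −1972·29270 + 4303·13414
2 = 4303·276844 − 40699·29270
2 = −40699·1136646 + 167099·276844
2 = 167099·1413490 − 207798·1136646
So 2 = (167099)·1413490 + (-207798)·1136646.

2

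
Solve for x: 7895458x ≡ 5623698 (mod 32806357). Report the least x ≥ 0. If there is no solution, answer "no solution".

5839260

First find gcd(7895458, 32806357):
32806357 = 4×7895458 + 1224525
7895458 = 6×1224525 + 548308
1224525 = 2×548308 + 127909
548308 = 4×127909 + 36672
127909 = 3×36672 + 17893
36672 = 2×17893 + 886
17893 = 20×886 + 173
886 = 5×173 + 21
173 = 8×21 + 5
21 = 4×5 + 1
5 = 5×1 + 0
gcd = 1, so a unique solution mod 32806357 exists.
Back-substitute for the Bézout coefficients:
1 = 21 − 4·5
1 = −4·173 + 33·21
1 = 33·886 − 169·173
1 = −169·17893 + 3413·886
1 = 3413·36672 − 6995·17893
1 = −6995·127909 + 24398·36672
1 = 24398·548308 − 104587·127909
1 = −104587·1224525 + 233572·548308
1 = 233572·7895458 − 1506019·1224525
1 = −1506019·32806357 + 6257648·7895458
So 7895458·(6257648) ≡ 1 (mod 32806357), giving 7895458⁻¹ ≡ 6257648.
x ≡ 7895458⁻¹·5623698 ≡ 6257648·5623698 ≡ 5839260 (mod 32806357).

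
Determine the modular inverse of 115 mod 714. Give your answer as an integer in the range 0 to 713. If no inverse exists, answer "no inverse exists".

565

gcd(714, 115) by repeated division:
714 = 6·115 + 24
115 = 4·24 + 19
24 = 1·19 + 5
19 = 3·5 + 4
5 = 1·4 + 1
4 = 4·1 + 0
The gcd is 1. Working backward:
1 = 5 − 4
1 = −19 + 4·5
1 = 4·24 − 5·19
1 = −5·115 + 24·24
1 = 24·714 − 149·115
Thus 115·(-149) ≡ 1 (mod 714); reducing, -149 mod 714 = 565.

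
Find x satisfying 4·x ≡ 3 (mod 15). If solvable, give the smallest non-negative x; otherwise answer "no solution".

First find gcd(4, 15):
15 = 3×4 + 3
4 = 1×3 + 1
3 = 3×1 + 0
gcd = 1, so a unique solution mod 15 exists.
Back-substitute for the Bézout coefficients:
1 = 4 − 3
1 = −15 + 4·4
So 4·(4) ≡ 1 (mod 15), giving 4⁻¹ ≡ 4.
x ≡ 4⁻¹·3 ≡ 4·3 ≡ 12 (mod 15).

12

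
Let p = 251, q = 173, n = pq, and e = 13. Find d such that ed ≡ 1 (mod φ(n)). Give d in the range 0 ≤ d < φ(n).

φ(n) = (p−1)(q−1) = 250·172 = 43000.
Need d with 13·d ≡ 1 (mod 43000). Apply the extended Euclidean algorithm:
43000 = 3307×13 + 9
13 = 1×9 + 4
9 = 2×4 + 1
4 = 4×1 + 0
Back-substitute:
1 = 9 − 2·4
1 = −2·13 + 3·9
1 = 3·43000 − 9923·13
So 13·(-9923) ≡ 1 (mod 43000), hence d ≡ -9923 ≡ 33077 (mod 43000).

33077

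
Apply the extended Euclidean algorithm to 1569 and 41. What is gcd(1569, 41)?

Euclidean algorithm:
1569 = 38·41 + 11
41 = 3·11 + 8
11 = 1·8 + 3
8 = 2·3 + 2
3 = 1·2 + 1
2 = 2·1 + 0
gcd(1569, 41) = 1.
Working backward:
1 = 3 − 2
1 = −8 + 3·3
1 = 3·11 − 4·8
1 = −4·41 + 15·11
1 = 15·1569 − 574·41
So 1 = (15)·1569 + (-574)·41.

1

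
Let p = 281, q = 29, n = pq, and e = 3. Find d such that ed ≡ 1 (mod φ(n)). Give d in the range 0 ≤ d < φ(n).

φ(n) = (p−1)(q−1) = 280·28 = 7840.
Need d with 3·d ≡ 1 (mod 7840). Apply the extended Euclidean algorithm:
7840 = 2613*3 + 1
3 = 3*1 + 0
Back-substitute:
1 = 7840 − 2613·3
So 3·(-2613) ≡ 1 (mod 7840), hence d ≡ -2613 ≡ 5227 (mod 7840).

5227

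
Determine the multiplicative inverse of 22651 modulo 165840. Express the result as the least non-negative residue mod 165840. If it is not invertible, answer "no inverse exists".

Run Euclid on (165840, 22651):
165840 = 7*22651 + 7283
22651 = 3*7283 + 802
7283 = 9*802 + 65
802 = 12*65 + 22
65 = 2*22 + 21
22 = 1*21 + 1
21 = 21*1 + 0
Since gcd(22651, 165840) = 1, back-substitute to write 1 as a combination:
1 = 22 − 21
1 = −65 + 3·22
1 = 3·802 − 37·65
1 = −37·7283 + 336·802
1 = 336·22651 − 1045·7283
1 = −1045·165840 + 7651·22651
So 22651·7651 ≡ 1 (mod 165840).

7651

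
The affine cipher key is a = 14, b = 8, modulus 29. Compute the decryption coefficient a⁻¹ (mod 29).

Apply the Euclidean algorithm to 29 and 14:
29 = 2×14 + 1
14 = 14×1 + 0
gcd = 1, so the inverse exists. Back-substitute:
1 = 29 − 2·14
So 14·(-2) ≡ 1 (mod 29), and -2 ≡ 27 (mod 29).

27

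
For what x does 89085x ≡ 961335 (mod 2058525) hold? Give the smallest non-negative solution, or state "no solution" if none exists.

11241

First find gcd(89085, 2058525):
2058525 = 23×89085 + 9570
89085 = 9×9570 + 2955
9570 = 3×2955 + 705
2955 = 4×705 + 135
705 = 5×135 + 30
135 = 4×30 + 15
30 = 2×15 + 0
gcd = 15 and 15 | 961335, so solutions exist. Divide through by 15: 5939x ≡ 64089 (mod 137235).
Now find 5939⁻¹ mod 137235:
137235 = 23*5939 + 638
5939 = 9*638 + 197
638 = 3*197 + 47
197 = 4*47 + 9
47 = 5*9 + 2
9 = 4*2 + 1
2 = 2*1 + 0
Back-substitute:
1 = 9 − 4·2
1 = −4·47 + 21·9
1 = 21·197 − 88·47
1 = −88·638 + 285·197
1 = 285·5939 − 2653·638
1 = −2653·137235 + 61304·5939
So 5939⁻¹ ≡ 61304 (mod 137235).
Then x ≡ 61304·64089 ≡ 11241 (mod 137235); the smallest non-negative solution is x = 11241.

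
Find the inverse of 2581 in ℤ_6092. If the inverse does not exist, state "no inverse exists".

Extended Euclidean algorithm:
6092 = 2×2581 + 930
2581 = 2×930 + 721
930 = 1×721 + 209
721 = 3×209 + 94
209 = 2×94 + 21
94 = 4×21 + 10
21 = 2×10 + 1
10 = 10×1 + 0
gcd = 1, so the inverse exists. Back-substitute:
1 = 21 − 2·10
1 = −2·94 + 9·21
1 = 9·209 − 20·94
1 = −20·721 + 69·209
1 = 69·930 − 89·721
1 = −89·2581 + 247·930
1 = 247·6092 − 583·2581
So 2581·(-583) ≡ 1 (mod 6092), and -583 ≡ 5509 (mod 6092).

5509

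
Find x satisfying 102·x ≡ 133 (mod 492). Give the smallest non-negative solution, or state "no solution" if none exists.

gcd(102, 492):
492 = 4*102 + 84
102 = 1*84 + 18
84 = 4*18 + 12
18 = 1*12 + 6
12 = 2*6 + 0
gcd = 6, but 6 ∤ 133, so the congruence has no solution.

no solution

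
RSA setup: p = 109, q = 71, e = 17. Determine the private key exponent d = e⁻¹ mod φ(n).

φ(n) = (p−1)(q−1) = 108·70 = 7560.
Need d with 17·d ≡ 1 (mod 7560). Apply the extended Euclidean algorithm:
7560 = 444*17 + 12
17 = 1*12 + 5
12 = 2*5 + 2
5 = 2*2 + 1
2 = 2*1 + 0
Back-substitute:
1 = 5 − 2·2
1 = −2·12 + 5·5
1 = 5·17 − 7·12
1 = −7·7560 + 3113·17
So 17·3113 ≡ 1 (mod 7560), hence d = 3113.

3113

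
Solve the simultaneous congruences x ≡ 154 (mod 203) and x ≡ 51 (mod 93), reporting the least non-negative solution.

15582

Write x = 154 + 203·k. Then 203·k ≡ 51 − 154 ≡ 83 (mod 93).
Need 203⁻¹ mod 93. Extended Euclid on (93, 17):
93 = 5*17 + 8
17 = 2*8 + 1
8 = 8*1 + 0
Back-substitute:
1 = 17 − 2·8
1 = −2·93 + 11·17
203⁻¹ ≡ 11 (mod 93), so k ≡ 11·83 ≡ 76 (mod 93).
x = 154 + 203·76 = 15582.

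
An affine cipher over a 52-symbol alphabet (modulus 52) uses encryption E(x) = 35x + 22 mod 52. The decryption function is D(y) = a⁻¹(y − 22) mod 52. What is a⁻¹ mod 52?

3

Run Euclid on (52, 35):
52 = 1*35 + 17
35 = 2*17 + 1
17 = 17*1 + 0
Since gcd(35, 52) = 1, back-substitute to write 1 as a combination:
1 = 35 − 2·17
1 = −2·52 + 3·35
So 35·3 ≡ 1 (mod 52).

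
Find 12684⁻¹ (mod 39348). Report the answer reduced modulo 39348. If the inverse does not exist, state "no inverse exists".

Euclidean algorithm on 39348, 12684:
39348 = 3*12684 + 1296
12684 = 9*1296 + 1020
1296 = 1*1020 + 276
1020 = 3*276 + 192
276 = 1*192 + 84
192 = 2*84 + 24
84 = 3*24 + 12
24 = 2*12 + 0
Since gcd = 12 > 1, 12684 is not a unit mod 39348.

no inverse exists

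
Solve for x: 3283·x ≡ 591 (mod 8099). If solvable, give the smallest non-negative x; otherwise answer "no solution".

no solution

gcd(3283, 8099):
8099 = 2*3283 + 1533
3283 = 2*1533 + 217
1533 = 7*217 + 14
217 = 15*14 + 7
14 = 2*7 + 0
gcd = 7, but 7 ∤ 591, so the congruence has no solution.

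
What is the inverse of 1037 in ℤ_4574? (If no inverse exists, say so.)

2695

gcd(4574, 1037) by repeated division:
4574 = 4·1037 + 426
1037 = 2·426 + 185
426 = 2·185 + 56
185 = 3·56 + 17
56 = 3·17 + 5
17 = 3·5 + 2
5 = 2·2 + 1
2 = 2·1 + 0
gcd = 1, so the inverse exists. Back-substitute:
1 = 5 − 2·2
1 = −2·17 + 7·5
1 = 7·56 − 23·17
1 = −23·185 + 76·56
1 = 76·426 − 175·185
1 = −175·1037 + 426·426
1 = 426·4574 − 1879·1037
Thus 1037·(-1879) ≡ 1 (mod 4574); reducing, -1879 mod 4574 = 2695.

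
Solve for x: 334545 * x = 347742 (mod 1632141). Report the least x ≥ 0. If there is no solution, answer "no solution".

First find gcd(334545, 1632141):
1632141 = 4·334545 + 293961
334545 = 1·293961 + 40584
293961 = 7·40584 + 9873
40584 = 4·9873 + 1092
9873 = 9·1092 + 45
1092 = 24·45 + 12
45 = 3·12 + 9
12 = 1·9 + 3
9 = 3·3 + 0
gcd = 3 and 3 | 347742, so solutions exist. Divide through by 3: 111515x ≡ 115914 (mod 544047).
Now find 111515⁻¹ mod 544047:
544047 = 4·111515 + 97987
111515 = 1·97987 + 13528
97987 = 7·13528 + 3291
13528 = 4·3291 + 364
3291 = 9·364 + 15
364 = 24·15 + 4
15 = 3·4 + 3
4 = 1·3 + 1
3 = 3·1 + 0
Back-substitute:
1 = 4 − 3
1 = −15 + 4·4
1 = 4·364 − 97·15
1 = −97·3291 + 877·364
1 = 877·13528 − 3605·3291
1 = −3605·97987 + 26112·13528
1 = 26112·111515 − 29717·97987
1 = −29717·544047 + 144980·111515
So 111515⁻¹ ≡ 144980 (mod 544047).
Then x ≡ 144980·115914 ≡ 143937 (mod 544047); the smallest non-negative solution is x = 143937.

143937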